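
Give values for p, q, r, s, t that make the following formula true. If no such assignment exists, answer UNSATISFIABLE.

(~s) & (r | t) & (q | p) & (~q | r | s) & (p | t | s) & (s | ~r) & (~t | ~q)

p: 1; q: 0; r: 0; s: 0; t: 1

(~s) alone gives s = 0.
(~r) alone gives r = 0.
(t) alone gives t = 1.
(~q) alone gives q = 0.
(p) alone gives p = 1.
This assignment satisfies each clause.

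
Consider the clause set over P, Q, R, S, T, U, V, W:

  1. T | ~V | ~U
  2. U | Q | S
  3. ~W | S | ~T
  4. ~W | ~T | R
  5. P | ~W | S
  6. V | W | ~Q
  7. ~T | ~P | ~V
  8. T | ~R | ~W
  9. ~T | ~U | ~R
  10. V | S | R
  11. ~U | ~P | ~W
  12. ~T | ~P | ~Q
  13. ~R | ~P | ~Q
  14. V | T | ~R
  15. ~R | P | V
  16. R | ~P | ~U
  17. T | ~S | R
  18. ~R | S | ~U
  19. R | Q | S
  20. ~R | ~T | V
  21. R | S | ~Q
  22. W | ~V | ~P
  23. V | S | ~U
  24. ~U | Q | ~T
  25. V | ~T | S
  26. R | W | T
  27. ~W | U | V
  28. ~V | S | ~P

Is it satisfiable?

Suppose T = 1.
Suppose W = 0.
Suppose V = 1.
Unit clause (~P) forces P = 0.
Suppose U = 0.
Suppose Q = 0.
Unit clause (S) forces S = 1.
No clause remains; R is free.
A satisfying assignment: P=0,  Q=0,  R=0,  S=1,  T=1,  U=0,  V=1,  W=0.

Yes, satisfiable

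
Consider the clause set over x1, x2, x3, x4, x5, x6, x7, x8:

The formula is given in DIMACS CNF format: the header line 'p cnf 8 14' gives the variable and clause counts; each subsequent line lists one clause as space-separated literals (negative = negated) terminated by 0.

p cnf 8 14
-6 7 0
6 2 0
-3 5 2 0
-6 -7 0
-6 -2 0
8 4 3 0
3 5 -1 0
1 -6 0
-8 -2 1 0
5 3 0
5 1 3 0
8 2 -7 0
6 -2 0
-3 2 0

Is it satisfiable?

No

Branch on x6: set x6 = False.
Unit clause (x2) forces x2 = True.
That conflicts with the unit clause (¬x2).
So x6 must be the other value — set x6 = True.
Unit clause (x7) forces x7 = True.
That conflicts with the unit clause (¬x7).
Neither x6 = True nor x6 = False works.
No assignment satisfies every clause.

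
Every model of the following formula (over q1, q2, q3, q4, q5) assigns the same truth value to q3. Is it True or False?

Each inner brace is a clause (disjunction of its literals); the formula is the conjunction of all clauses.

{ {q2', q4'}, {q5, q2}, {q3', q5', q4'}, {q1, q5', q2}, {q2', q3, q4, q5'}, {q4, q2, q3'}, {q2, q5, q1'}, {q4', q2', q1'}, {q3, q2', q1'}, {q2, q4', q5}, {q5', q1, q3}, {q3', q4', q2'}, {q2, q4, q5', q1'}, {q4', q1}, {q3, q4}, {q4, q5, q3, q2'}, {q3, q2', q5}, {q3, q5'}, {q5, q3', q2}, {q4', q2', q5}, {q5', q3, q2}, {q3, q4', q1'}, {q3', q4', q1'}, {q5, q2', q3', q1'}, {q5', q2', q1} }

Suppose q3 = 0.
(q4) alone gives q4 = 1.
(q2') alone gives q2 = 0.
(q5) alone gives q5 = 1.
But (q5') is also a unit clause — contradiction.
So every satisfying assignment has q3 = True.

True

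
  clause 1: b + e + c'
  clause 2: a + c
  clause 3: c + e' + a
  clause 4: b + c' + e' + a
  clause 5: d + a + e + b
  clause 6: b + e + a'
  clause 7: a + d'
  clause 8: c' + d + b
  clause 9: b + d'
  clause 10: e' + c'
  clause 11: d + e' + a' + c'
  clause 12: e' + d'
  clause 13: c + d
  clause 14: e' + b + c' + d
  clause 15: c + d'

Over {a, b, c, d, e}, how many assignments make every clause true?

There are 2^5 = 32 truth assignments over (a, b, c, d, e).
Split on d. With d = 1, the clauses containing d are satisfied and d' drops from the rest; 1 of the 2^4 = 16 assignments to the other variables satisfy what remains.
With d = 0, by the same count on the reduced clause set, 2 assignments work.
(One model: a=F, b=T, c=T, d=F, e=F.)
Total: 1 + 2 = 3.

3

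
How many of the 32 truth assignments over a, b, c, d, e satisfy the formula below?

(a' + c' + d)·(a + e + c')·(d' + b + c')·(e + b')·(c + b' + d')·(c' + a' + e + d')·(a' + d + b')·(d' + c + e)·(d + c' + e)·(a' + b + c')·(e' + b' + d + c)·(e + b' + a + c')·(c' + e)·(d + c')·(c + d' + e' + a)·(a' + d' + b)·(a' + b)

There are 2^5 = 32 truth assignments over (a, b, c, d, e).
Split on c. With c = 1, the clauses containing c are satisfied and c' drops from the rest; 2 of the 2^4 = 16 assignments to the other variables satisfy what remains.
With c = 0, by the same count on the reduced clause set, 2 assignments work.
Total: 2 + 2 = 4.

4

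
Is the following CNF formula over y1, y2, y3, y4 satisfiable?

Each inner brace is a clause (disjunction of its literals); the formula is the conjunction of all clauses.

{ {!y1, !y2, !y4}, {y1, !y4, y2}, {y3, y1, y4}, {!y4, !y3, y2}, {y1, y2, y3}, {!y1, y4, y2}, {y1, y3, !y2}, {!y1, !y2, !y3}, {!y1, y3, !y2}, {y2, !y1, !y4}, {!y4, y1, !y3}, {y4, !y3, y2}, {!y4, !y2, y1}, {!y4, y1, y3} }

Try y1 = false.
Try y4 = false.
Unit clause (y3) forces y3 = true.
Unit clause (y2) forces y2 = true.
Every clause now holds.
A satisfying assignment: y1=false,  y2=true,  y3=true,  y4=false.

Satisfiable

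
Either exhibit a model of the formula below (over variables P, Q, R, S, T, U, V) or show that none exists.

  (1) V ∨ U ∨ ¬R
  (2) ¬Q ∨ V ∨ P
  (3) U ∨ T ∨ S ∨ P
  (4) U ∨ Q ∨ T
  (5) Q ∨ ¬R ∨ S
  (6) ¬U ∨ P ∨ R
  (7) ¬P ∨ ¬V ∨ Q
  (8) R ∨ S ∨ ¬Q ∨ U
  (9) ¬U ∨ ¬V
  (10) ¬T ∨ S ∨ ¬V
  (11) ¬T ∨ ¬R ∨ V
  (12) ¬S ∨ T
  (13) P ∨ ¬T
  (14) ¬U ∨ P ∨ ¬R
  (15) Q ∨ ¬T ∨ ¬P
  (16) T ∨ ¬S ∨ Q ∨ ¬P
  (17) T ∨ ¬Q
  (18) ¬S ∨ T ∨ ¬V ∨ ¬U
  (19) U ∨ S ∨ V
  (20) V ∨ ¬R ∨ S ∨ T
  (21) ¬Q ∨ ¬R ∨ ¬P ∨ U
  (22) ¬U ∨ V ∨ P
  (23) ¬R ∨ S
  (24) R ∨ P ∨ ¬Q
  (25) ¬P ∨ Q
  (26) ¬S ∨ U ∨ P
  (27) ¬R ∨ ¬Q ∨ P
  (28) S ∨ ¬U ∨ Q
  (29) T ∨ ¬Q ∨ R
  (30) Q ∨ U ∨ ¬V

Case U = False:
Case V = True:
(Q) alone gives Q = True.
(T) alone gives T = True.
(S) alone gives S = True.
(P) alone gives P = True.
(¬R) alone gives R = False.
This assignment satisfies each clause.

P: True; Q: True; R: False; S: True; T: True; U: False; V: True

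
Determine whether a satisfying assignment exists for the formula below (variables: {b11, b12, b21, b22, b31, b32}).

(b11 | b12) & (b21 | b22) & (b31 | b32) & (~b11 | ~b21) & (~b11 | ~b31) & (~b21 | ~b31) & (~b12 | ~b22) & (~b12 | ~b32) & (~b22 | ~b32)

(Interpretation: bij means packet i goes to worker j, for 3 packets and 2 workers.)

Case b11 = 1:
The clause (~b21) is unit, so b21 = 0.
The clause (b22) is unit, so b22 = 1.
The clause (~b31) is unit, so b31 = 0.
The clause (b32) is unit, so b32 = 1.
That conflicts with the unit clause (~b32).
That branch fails; take b11 = 0 instead.
The clause (b12) is unit, so b12 = 1.
The clause (~b22) is unit, so b22 = 0.
The clause (b21) is unit, so b21 = 1.
The clause (~b31) is unit, so b31 = 0.
The clause (b32) is unit, so b32 = 1.
That conflicts with the unit clause (~b32).
Either choice for b11 ends in contradiction.
No assignment satisfies every clause.

No, unsatisfiable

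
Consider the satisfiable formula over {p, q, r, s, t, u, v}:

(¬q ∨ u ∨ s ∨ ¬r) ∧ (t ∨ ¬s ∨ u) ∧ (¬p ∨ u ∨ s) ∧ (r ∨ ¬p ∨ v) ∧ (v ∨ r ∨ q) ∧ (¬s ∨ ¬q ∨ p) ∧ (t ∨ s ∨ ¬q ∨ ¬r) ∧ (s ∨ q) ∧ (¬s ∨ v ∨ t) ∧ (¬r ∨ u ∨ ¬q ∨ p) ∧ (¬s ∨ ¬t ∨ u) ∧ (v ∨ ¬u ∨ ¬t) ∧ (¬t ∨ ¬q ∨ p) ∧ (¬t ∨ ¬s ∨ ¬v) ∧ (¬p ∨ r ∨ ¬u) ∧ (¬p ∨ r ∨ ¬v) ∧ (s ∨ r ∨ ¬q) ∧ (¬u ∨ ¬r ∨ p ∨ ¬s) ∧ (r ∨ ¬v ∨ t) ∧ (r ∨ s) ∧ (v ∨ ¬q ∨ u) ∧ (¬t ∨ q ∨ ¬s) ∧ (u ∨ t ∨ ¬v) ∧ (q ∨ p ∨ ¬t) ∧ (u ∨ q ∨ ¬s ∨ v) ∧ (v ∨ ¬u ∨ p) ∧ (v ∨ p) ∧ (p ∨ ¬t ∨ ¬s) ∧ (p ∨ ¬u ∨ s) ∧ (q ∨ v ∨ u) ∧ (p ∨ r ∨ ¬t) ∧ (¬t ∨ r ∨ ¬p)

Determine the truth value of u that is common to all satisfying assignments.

Suppose u = False.
Suppose t = True.
The clause (¬s) is unit, so s = False.
The clause (¬p) is unit, so p = False.
The clause (q) is unit, so q = True.
That conflicts with the unit clause (¬q).
Backtrack on t: now try t = False.
The clause (¬s) is unit, so s = False.
The clause (¬p) is unit, so p = False.
The clause (q) is unit, so q = True.
The clause (¬r) is unit, so r = False.
That conflicts with the unit clause (r).
Neither t = True nor t = False works.
So every satisfying assignment has u = True.

True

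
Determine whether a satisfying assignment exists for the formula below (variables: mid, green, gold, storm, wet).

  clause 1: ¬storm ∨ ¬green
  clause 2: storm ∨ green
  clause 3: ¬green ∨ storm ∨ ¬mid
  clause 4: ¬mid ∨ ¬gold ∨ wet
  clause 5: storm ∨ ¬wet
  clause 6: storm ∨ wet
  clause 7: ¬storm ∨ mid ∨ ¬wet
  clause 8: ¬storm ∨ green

No

Case storm = False:
From the singleton clause (green), green = True.
From the singleton clause (¬mid), mid = False.
From the singleton clause (¬wet), wet = False.
That conflicts with the unit clause (wet).
That branch fails; take storm = True instead.
From the singleton clause (¬green), green = False.
That conflicts with the unit clause (green).
Both values of storm lead to a conflict.
No assignment satisfies every clause.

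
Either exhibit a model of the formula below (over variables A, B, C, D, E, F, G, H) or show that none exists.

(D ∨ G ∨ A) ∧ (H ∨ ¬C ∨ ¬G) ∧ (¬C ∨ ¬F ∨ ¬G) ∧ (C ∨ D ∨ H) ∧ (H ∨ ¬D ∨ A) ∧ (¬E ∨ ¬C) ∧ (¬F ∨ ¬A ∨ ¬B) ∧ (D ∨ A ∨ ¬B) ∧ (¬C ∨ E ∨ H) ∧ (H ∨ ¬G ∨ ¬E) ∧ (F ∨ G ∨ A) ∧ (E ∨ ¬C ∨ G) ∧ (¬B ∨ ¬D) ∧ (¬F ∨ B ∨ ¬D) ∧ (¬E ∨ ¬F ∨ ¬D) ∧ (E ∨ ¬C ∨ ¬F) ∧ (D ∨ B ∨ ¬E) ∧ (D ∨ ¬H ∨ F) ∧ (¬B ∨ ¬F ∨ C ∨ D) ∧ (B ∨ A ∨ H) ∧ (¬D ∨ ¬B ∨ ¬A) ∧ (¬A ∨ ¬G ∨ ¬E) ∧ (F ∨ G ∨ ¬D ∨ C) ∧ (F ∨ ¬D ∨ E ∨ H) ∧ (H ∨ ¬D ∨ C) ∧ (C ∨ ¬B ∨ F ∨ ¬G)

Try E = False.
Try C = True.
Unit clause (H) forces H = True.
Unit clause (G) forces G = True.
Unit clause (¬F) forces F = False.
Unit clause (D) forces D = True.
Unit clause (¬B) forces B = False.
No clause remains; A is free.

A: True,  B: False,  C: True,  D: True,  E: False,  F: False,  G: True,  H: True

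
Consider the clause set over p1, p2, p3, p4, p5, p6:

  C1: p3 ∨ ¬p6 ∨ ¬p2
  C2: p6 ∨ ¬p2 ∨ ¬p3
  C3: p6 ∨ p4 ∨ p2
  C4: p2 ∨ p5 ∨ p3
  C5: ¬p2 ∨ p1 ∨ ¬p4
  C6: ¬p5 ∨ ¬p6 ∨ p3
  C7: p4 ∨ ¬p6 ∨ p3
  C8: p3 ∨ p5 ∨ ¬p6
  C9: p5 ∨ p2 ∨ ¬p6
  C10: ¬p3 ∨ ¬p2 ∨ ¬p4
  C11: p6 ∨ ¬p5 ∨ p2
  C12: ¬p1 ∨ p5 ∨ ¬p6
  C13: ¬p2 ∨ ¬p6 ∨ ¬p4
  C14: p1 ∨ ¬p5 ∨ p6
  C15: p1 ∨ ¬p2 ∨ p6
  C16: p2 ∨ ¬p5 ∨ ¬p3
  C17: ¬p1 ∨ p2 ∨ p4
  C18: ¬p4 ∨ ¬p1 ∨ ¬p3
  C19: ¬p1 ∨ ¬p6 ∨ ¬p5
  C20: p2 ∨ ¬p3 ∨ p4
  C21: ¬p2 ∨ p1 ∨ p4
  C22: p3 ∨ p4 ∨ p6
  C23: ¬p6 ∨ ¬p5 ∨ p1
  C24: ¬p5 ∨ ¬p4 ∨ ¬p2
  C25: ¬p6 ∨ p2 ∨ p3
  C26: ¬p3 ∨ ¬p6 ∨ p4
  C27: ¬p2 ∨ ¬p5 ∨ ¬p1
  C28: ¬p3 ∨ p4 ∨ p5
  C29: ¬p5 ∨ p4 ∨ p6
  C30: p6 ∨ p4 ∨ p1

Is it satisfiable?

Yes

Suppose p3 = True.
Suppose p6 = False.
(¬p2) alone gives p2 = False.
(p4) alone gives p4 = True.
(¬p5) alone gives p5 = False.
(¬p1) alone gives p1 = False.
Every clause now holds.
A satisfying assignment: p1=False; p2=False; p3=True; p4=True; p5=False; p6=False.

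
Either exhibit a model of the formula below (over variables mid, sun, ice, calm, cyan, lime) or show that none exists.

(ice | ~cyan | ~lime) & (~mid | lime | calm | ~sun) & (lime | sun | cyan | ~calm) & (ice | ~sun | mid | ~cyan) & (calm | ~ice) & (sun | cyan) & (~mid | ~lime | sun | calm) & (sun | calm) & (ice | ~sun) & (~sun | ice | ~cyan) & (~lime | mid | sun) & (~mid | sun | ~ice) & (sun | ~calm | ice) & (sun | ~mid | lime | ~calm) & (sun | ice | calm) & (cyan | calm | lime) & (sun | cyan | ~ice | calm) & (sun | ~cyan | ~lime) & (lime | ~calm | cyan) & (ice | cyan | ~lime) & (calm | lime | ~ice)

Branch on calm: set calm = 1.
Branch on sun: set sun = 1.
Unit clause (ice) forces ice = 1.
Branch on lime: set lime = 1.
No clause remains; mid, cyan are free.

mid ↦ 1, sun ↦ 1, ice ↦ 1, calm ↦ 1, cyan ↦ 1, lime ↦ 1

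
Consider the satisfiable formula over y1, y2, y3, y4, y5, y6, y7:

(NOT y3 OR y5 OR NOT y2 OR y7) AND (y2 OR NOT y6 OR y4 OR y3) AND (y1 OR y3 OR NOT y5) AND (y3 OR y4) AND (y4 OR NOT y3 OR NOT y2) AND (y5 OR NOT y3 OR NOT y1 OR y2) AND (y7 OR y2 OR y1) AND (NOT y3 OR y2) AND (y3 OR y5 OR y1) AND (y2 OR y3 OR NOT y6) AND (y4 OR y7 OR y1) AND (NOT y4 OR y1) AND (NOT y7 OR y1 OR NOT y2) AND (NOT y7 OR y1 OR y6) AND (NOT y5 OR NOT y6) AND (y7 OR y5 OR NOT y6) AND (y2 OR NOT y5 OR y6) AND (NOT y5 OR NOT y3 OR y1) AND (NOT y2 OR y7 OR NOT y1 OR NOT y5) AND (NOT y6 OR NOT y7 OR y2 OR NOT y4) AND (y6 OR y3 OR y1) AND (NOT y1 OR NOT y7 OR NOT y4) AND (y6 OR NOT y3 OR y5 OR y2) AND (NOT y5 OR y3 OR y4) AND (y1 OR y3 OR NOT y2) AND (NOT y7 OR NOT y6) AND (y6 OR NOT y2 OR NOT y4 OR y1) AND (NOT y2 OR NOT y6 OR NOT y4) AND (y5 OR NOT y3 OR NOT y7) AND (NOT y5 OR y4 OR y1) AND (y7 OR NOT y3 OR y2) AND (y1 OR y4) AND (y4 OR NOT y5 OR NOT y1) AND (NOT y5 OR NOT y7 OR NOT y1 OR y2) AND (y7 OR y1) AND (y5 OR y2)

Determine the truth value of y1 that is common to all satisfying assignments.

True

Suppose y1 = false.
(NOT y4) alone gives y4 = false.
But (y4) is also a unit clause — contradiction.
So every satisfying assignment has y1 = True.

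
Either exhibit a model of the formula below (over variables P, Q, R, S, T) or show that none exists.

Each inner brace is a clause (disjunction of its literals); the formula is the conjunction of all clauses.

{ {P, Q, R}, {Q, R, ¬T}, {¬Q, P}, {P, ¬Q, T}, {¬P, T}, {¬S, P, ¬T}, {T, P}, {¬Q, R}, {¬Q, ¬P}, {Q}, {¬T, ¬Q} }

From the singleton clause (Q), Q = True.
From the singleton clause (P), P = True.
That conflicts with the unit clause (¬P).

UNSATISFIABLE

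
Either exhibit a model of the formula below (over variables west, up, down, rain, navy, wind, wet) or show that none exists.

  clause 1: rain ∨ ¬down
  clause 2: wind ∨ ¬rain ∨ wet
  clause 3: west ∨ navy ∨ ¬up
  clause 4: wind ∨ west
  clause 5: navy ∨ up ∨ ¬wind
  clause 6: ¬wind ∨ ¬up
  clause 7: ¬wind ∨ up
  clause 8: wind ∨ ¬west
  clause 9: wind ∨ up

UNSATISFIABLE

Suppose rain = True.
Suppose wind = True.
The clause (¬up) is unit, so up = False.
That conflicts with the unit clause (up).
So wind must be the other value — set wind = False.
The clause (wet) is unit, so wet = True.
The clause (west) is unit, so west = True.
That conflicts with the unit clause (¬west).
Both values of wind lead to a conflict.
So rain must be the other value — set rain = False.
The clause (¬down) is unit, so down = False.
Suppose wind = True.
The clause (¬up) is unit, so up = False.
That conflicts with the unit clause (up).
So wind must be the other value — set wind = False.
The clause (west) is unit, so west = True.
That conflicts with the unit clause (¬west).
Both values of wind lead to a conflict.
Both values of rain lead to a conflict.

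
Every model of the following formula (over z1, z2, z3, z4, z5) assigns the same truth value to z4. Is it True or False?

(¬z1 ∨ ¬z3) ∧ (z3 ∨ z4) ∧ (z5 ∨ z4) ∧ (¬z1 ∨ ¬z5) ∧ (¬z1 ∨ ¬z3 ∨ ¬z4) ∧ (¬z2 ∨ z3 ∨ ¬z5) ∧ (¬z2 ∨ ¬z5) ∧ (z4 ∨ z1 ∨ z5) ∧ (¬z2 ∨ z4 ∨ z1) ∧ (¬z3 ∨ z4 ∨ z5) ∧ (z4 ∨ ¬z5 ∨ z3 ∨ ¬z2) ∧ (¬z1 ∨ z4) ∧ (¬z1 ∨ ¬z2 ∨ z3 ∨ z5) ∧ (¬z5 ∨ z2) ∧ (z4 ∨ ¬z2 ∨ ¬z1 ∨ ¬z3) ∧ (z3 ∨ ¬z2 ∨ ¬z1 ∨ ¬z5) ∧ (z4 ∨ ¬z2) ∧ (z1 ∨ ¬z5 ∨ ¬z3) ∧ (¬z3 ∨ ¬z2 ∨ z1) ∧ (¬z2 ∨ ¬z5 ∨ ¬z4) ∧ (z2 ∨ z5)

Suppose z4 = False.
(z3) alone gives z3 = True.
(¬z1) alone gives z1 = False.
(z5) alone gives z5 = True.
That conflicts with the unit clause (¬z5).
So every satisfying assignment has z4 = True.

True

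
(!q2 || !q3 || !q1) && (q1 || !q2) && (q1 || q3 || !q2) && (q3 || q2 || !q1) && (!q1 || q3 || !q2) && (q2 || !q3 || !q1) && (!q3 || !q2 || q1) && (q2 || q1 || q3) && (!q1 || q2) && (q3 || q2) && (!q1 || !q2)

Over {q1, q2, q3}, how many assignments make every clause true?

There are 2^3 = 8 truth assignments over (q1, q2, q3).
Check each against the 11 clauses (columns in the order q1, q2, q3):
  F F F  ✗ fails (q2 || q1 || q3)
  F F T  ✓ satisfies all
  F T F  ✗ fails (q1 || !q2)
  F T T  ✗ fails (q1 || !q2)
  T F F  ✗ fails (q3 || q2 || !q1)
  T F T  ✗ fails (q2 || !q3 || !q1)
  T T F  ✗ fails (!q1 || q3 || !q2)
  T T T  ✗ fails (!q2 || !q3 || !q1)
1 of the 8 rows is a model.

1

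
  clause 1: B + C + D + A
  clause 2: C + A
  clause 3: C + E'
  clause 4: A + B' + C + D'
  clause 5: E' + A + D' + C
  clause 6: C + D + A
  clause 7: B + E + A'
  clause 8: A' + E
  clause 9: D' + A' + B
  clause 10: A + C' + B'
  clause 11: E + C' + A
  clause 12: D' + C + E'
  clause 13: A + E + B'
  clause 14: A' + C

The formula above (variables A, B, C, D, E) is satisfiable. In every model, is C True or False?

True

Suppose C = 0.
The clause (A) is unit, so A = 1.
But (A') is also a unit clause — contradiction.
So every satisfying assignment has C = True.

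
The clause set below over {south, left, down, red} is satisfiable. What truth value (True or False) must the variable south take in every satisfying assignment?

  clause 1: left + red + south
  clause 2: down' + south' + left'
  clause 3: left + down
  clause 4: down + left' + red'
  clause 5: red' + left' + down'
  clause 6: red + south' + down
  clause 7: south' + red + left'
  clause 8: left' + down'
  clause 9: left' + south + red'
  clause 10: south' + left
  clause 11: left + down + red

False

Suppose south = 1.
(left) alone gives left = 1.
(down') alone gives down = 0.
(red') alone gives red = 0.
That conflicts with the unit clause (red).
So every satisfying assignment has south = False.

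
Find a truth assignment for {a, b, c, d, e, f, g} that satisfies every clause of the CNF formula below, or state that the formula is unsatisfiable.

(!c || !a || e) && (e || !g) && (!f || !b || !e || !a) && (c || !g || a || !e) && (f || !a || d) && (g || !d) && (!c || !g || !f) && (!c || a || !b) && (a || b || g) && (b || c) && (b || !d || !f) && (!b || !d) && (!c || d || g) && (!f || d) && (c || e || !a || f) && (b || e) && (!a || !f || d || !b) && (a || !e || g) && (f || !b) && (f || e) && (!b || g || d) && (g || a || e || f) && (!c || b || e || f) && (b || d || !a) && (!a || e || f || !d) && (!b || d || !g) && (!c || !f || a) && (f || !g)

UNSATISFIABLE

Suppose e = true.
Suppose g = true.
The clause (f) is unit, so f = true.
The clause (!c) is unit, so c = false.
The clause (a) is unit, so a = true.
The clause (!b) is unit, so b = false.
But (b) is also a unit clause — contradiction.
That branch fails; take g = false instead.
The clause (!d) is unit, so d = false.
The clause (!c) is unit, so c = false.
The clause (b) is unit, so b = true.
But (!b) is also a unit clause — contradiction.
Either choice for g ends in contradiction.
That branch fails; take e = false instead.
The clause (!g) is unit, so g = false.
The clause (!d) is unit, so d = false.
The clause (!c) is unit, so c = false.
The clause (b) is unit, so b = true.
But (!b) is also a unit clause — contradiction.
Either choice for e ends in contradiction.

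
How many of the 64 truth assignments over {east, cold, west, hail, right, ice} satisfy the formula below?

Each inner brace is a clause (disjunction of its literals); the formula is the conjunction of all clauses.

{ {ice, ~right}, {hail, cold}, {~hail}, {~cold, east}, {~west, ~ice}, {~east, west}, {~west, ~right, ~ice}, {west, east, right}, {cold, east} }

There are 2^6 = 64 truth assignments over (east, cold, west, hail, right, ice).
Split on hail. With hail = 1, the clauses containing hail are satisfied and ~hail drops from the rest; 0 of the 2^5 = 32 assignments to the other variables satisfy what remains.
With hail = 0, by the same count on the reduced clause set, 1 assignment works.
(One model: east=T, cold=T, west=T, hail=F, right=F, ice=F.)
Total: 0 + 1 = 1.

1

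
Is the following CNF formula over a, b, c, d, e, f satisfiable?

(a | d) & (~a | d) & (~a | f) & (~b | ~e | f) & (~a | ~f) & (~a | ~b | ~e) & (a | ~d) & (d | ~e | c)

Unsatisfiable

Branch on a: set a = 1.
Unit clause (d) forces d = 1.
Unit clause (f) forces f = 1.
But (~f) is also a unit clause — contradiction.
Undo a and try a = 0.
Unit clause (d) forces d = 1.
But (~d) is also a unit clause — contradiction.
Both values of a lead to a conflict.
No assignment satisfies every clause.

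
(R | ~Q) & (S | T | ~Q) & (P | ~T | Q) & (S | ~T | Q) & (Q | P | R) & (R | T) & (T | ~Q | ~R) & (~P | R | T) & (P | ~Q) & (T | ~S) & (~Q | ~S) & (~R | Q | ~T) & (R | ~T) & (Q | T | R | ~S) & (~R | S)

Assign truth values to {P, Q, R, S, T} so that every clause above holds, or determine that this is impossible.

Branch on R: set R = 1.
From the singleton clause (S), S = 1.
From the singleton clause (T), T = 1.
From the singleton clause (~Q), Q = 0.
That conflicts with the unit clause (Q).
So R must be the other value — set R = 0.
From the singleton clause (~Q), Q = 0.
From the singleton clause (P), P = 1.
From the singleton clause (T), T = 1.
That conflicts with the unit clause (~T).
Both values of R lead to a conflict.

UNSATISFIABLE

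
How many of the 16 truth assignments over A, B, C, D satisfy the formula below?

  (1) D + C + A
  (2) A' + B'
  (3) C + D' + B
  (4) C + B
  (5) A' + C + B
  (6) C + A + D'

6

There are 2^4 = 16 truth assignments over (A, B, C, D).
Split on A. With A = 1, the clauses containing A are satisfied and A' drops from the rest; 2 of the 2^3 = 8 assignments to the other variables satisfy what remains.
With A = 0, by the same count on the reduced clause set, 4 assignments work.
Total: 2 + 4 = 6.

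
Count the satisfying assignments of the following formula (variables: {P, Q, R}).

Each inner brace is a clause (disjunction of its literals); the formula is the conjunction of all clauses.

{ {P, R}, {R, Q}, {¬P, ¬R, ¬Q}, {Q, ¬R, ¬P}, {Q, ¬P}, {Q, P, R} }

There are 2^3 = 8 truth assignments over (P, Q, R).
Check each against the 6 clauses (columns in the order P, Q, R):
  F F F  ✗ fails (P ∨ R)
  F F T  ✓ satisfies all
  F T F  ✗ fails (P ∨ R)
  F T T  ✓ satisfies all
  T F F  ✗ fails (R ∨ Q)
  T F T  ✗ fails (Q ∨ ¬R ∨ ¬P)
  T T F  ✓ satisfies all
  T T T  ✗ fails (¬P ∨ ¬R ∨ ¬Q)
3 of the 8 rows are models.

3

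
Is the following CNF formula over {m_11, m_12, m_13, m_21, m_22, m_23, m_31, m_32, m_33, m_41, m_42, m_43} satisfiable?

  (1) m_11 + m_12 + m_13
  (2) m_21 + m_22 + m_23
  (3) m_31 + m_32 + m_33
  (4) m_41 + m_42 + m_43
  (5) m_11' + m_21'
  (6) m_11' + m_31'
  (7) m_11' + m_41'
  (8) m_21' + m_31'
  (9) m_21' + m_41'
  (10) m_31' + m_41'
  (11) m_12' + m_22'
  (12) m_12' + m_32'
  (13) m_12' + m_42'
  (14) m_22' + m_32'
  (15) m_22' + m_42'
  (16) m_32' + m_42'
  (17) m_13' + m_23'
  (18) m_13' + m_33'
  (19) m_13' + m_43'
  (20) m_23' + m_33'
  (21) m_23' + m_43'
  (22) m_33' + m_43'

No, unsatisfiable

Case m_11 = 0:
Case m_12 = 1:
Unit clause (m_22') forces m_22 = 0.
Unit clause (m_32') forces m_32 = 0.
Unit clause (m_42') forces m_42 = 0.
Case m_21 = 1:
Unit clause (m_31') forces m_31 = 0.
Unit clause (m_33) forces m_33 = 1.
Unit clause (m_41') forces m_41 = 0.
Unit clause (m_43) forces m_43 = 1.
Now (m_43') is unsatisfied and unit — conflict.
Undo m_21 and try m_21 = 0.
Unit clause (m_23) forces m_23 = 1.
Unit clause (m_13') forces m_13 = 0.
Unit clause (m_33') forces m_33 = 0.
Unit clause (m_31) forces m_31 = 1.
Unit clause (m_41') forces m_41 = 0.
Unit clause (m_43) forces m_43 = 1.
Now (m_43') is unsatisfied and unit — conflict.
Either choice for m_21 ends in contradiction.
Undo m_12 and try m_12 = 0.
Unit clause (m_13) forces m_13 = 1.
Unit clause (m_23') forces m_23 = 0.
Unit clause (m_33') forces m_33 = 0.
Unit clause (m_43') forces m_43 = 0.
Case m_21 = 1:
Unit clause (m_31') forces m_31 = 0.
Unit clause (m_32) forces m_32 = 1.
Unit clause (m_41') forces m_41 = 0.
Unit clause (m_42) forces m_42 = 1.
Now (m_42') is unsatisfied and unit — conflict.
Undo m_21 and try m_21 = 0.
Unit clause (m_22) forces m_22 = 1.
Unit clause (m_32') forces m_32 = 0.
Unit clause (m_31) forces m_31 = 1.
Unit clause (m_41') forces m_41 = 0.
Unit clause (m_42) forces m_42 = 1.
Now (m_42') is unsatisfied and unit — conflict.
Either choice for m_21 ends in contradiction.
Either choice for m_12 ends in contradiction.
Undo m_11 and try m_11 = 1.
Unit clause (m_21') forces m_21 = 0.
Unit clause (m_31') forces m_31 = 0.
Unit clause (m_41') forces m_41 = 0.
Case m_22 = 1:
Unit clause (m_12') forces m_12 = 0.
Unit clause (m_32') forces m_32 = 0.
Unit clause (m_33) forces m_33 = 1.
Unit clause (m_42') forces m_42 = 0.
Unit clause (m_43) forces m_43 = 1.
Now (m_43') is unsatisfied and unit — conflict.
Undo m_22 and try m_22 = 0.
Unit clause (m_23) forces m_23 = 1.
Unit clause (m_13') forces m_13 = 0.
Unit clause (m_33') forces m_33 = 0.
Unit clause (m_32) forces m_32 = 1.
Unit clause (m_12') forces m_12 = 0.
Unit clause (m_42') forces m_42 = 0.
Unit clause (m_43) forces m_43 = 1.
Now (m_43') is unsatisfied and unit — conflict.
Either choice for m_22 ends in contradiction.
Either choice for m_11 ends in contradiction.
No assignment satisfies every clause.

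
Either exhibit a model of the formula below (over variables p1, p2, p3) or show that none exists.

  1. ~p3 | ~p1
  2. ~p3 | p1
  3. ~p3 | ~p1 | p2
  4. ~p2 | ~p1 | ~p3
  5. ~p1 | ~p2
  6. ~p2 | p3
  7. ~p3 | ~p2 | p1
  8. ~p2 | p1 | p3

p1 ↦ 1, p2 ↦ 0, p3 ↦ 0

Suppose p3 = 0.
From the singleton clause (~p2), p2 = 0.
All clauses hold; p1 can take either value.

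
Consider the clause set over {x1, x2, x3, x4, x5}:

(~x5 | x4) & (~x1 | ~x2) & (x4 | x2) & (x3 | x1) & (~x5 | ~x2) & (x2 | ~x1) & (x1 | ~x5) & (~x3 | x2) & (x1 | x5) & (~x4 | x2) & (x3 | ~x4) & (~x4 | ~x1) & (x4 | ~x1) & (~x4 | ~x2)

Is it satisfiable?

Suppose x5 = 0.
(x1) alone gives x1 = 1.
(~x2) alone gives x2 = 0.
Now (x2) is unsatisfied and unit — conflict.
So x5 must be the other value — set x5 = 1.
(x4) alone gives x4 = 1.
(~x2) alone gives x2 = 0.
Now (x2) is unsatisfied and unit — conflict.
Neither x5 = 1 nor x5 = 0 works.
No assignment satisfies every clause.

No, unsatisfiable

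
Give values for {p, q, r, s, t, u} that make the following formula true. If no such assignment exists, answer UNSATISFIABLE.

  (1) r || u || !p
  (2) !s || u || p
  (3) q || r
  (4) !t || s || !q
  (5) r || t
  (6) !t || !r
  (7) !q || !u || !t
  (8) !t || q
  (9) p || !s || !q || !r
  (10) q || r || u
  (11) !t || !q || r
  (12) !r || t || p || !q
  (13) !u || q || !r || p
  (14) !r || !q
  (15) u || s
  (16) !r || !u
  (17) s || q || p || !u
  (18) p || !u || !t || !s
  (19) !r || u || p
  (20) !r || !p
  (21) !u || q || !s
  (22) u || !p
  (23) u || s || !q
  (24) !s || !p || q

UNSATISFIABLE

Case q = true:
From the singleton clause (!r), r = false.
From the singleton clause (t), t = true.
Now (!t) is unsatisfied and unit — conflict.
Backtrack on q: now try q = false.
From the singleton clause (r), r = true.
From the singleton clause (!t), t = false.
From the singleton clause (!u), u = false.
From the singleton clause (s), s = true.
From the singleton clause (p), p = true.
Now (!p) is unsatisfied and unit — conflict.
Either choice for q ends in contradiction.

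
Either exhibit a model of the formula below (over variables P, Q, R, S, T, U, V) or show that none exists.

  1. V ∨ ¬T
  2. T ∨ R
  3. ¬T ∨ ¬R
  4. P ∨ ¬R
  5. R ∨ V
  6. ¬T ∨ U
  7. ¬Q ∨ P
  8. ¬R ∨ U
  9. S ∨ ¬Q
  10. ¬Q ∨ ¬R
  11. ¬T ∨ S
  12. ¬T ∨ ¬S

Branch on V: set V = False.
Unit clause (¬T) forces T = False.
Unit clause (R) forces R = True.
Unit clause (P) forces P = True.
Unit clause (U) forces U = True.
Unit clause (¬Q) forces Q = False.
Every clause is now satisfied; S is unconstrained.

P ↦ True, Q ↦ False, R ↦ True, S ↦ True, T ↦ False, U ↦ True, V ↦ False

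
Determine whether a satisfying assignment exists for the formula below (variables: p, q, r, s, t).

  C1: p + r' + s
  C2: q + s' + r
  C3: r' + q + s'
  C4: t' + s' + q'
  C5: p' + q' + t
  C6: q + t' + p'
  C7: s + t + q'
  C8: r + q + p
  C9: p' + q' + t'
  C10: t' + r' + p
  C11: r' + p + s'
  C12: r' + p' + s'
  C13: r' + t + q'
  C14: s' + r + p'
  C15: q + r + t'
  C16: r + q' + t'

Suppose p = 0.
Suppose r = 0.
Unit clause (q) forces q = 1.
Unit clause (t') forces t = 0.
Unit clause (s) forces s = 1.
All clauses are satisfied.
A satisfying assignment: p ↦ 0; q ↦ 1; r ↦ 0; s ↦ 1; t ↦ 0.

Yes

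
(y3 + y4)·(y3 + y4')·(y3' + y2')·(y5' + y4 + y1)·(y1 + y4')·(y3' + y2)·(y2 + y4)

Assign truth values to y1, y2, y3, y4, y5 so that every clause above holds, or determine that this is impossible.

Suppose y3 = 1.
(y2') alone gives y2 = 0.
That conflicts with the unit clause (y2).
Undo y3 and try y3 = 0.
(y4) alone gives y4 = 1.
That conflicts with the unit clause (y4').
Both values of y3 lead to a conflict.

UNSATISFIABLE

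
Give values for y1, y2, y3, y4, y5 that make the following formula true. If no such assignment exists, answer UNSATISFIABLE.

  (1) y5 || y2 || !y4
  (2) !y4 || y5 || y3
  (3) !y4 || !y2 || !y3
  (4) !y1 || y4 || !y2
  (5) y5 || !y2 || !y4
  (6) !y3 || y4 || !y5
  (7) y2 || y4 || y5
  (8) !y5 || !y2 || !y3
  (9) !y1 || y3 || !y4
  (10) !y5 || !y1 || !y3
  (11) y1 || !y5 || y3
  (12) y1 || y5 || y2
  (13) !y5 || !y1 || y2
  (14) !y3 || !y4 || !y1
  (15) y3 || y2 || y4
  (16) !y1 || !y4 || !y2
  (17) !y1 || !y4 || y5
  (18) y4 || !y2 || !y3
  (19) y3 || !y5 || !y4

y1: false; y2: true; y3: false; y4: false; y5: false

Suppose y5 = false.
Suppose y2 = true.
(!y4) alone gives y4 = false.
(!y1) alone gives y1 = false.
(!y3) alone gives y3 = false.
Every clause now holds.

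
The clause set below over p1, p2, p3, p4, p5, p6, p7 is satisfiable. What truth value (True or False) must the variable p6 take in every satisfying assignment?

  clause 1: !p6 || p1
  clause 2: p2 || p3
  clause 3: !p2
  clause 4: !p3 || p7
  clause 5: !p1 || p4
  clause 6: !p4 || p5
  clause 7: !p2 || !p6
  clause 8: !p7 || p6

True

Suppose p6 = false.
(!p2) alone gives p2 = false.
(p3) alone gives p3 = true.
(p7) alone gives p7 = true.
That conflicts with the unit clause (!p7).
So every satisfying assignment has p6 = True.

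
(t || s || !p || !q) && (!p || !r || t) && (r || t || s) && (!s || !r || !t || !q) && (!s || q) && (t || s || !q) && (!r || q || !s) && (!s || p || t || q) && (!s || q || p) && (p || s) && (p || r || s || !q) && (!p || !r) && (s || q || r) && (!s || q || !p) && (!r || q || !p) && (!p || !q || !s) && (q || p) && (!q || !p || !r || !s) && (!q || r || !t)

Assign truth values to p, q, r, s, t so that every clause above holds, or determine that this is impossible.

p ↦ false, q ↦ true, r ↦ false, s ↦ true, t ↦ false

Suppose s = true.
From the singleton clause (q), q = true.
From the singleton clause (!p), p = false.
Suppose r = false.
From the singleton clause (!t), t = false.
Every clause now holds.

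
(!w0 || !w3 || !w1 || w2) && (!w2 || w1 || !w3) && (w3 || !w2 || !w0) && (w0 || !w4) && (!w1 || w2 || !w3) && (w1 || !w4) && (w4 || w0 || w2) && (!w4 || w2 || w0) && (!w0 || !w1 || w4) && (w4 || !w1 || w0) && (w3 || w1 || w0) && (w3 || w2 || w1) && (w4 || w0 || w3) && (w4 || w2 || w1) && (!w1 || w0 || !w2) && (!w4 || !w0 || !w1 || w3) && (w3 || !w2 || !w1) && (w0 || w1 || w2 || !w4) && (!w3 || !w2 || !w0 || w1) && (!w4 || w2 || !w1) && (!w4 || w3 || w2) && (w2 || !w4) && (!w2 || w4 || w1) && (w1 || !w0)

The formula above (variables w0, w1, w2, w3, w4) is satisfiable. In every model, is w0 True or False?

Suppose w0 = false.
From the singleton clause (!w4), w4 = false.
From the singleton clause (w2), w2 = true.
From the singleton clause (!w1), w1 = false.
Now (w1) is unsatisfied and unit — conflict.
So every satisfying assignment has w0 = True.

True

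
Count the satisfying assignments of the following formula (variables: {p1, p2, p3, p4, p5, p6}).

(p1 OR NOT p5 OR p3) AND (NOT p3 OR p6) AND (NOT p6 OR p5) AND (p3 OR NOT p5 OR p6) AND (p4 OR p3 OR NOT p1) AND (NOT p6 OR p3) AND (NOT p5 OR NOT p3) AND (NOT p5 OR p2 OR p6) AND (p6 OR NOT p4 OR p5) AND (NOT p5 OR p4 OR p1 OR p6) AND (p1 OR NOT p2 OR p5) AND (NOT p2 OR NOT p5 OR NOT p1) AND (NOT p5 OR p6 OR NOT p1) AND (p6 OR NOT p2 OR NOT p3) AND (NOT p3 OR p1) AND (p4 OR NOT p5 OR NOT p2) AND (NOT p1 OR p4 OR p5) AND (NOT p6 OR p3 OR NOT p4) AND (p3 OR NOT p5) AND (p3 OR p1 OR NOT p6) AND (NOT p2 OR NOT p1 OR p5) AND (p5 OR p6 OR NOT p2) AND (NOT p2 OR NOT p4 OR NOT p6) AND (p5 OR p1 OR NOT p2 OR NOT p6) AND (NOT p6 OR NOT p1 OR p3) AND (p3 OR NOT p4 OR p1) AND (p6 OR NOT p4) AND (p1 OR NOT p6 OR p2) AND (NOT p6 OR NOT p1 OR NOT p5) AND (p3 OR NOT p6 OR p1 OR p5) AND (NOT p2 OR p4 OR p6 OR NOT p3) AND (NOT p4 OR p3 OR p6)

There are 2^6 = 64 truth assignments over (p1, p2, p3, p4, p5, p6).
Split on p3. With p3 = true, the clauses containing p3 are satisfied and NOT p3 drops from the rest; 0 of the 2^5 = 32 assignments to the other variables satisfy what remains.
With p3 = false, by the same count on the reduced clause set, 1 assignment works.
(One model: p1=F, p2=F, p3=F, p4=F, p5=F, p6=F.)
Total: 0 + 1 = 1.

1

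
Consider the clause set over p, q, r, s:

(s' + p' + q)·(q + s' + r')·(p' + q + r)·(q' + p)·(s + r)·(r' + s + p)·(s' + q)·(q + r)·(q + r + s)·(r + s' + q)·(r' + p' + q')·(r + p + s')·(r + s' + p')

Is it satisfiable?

Suppose q = 0.
(s') alone gives s = 0.
(r) alone gives r = 1.
(p) alone gives p = 1.
Every clause now holds.
A satisfying assignment: p=1; q=0; r=1; s=0.

Satisfiable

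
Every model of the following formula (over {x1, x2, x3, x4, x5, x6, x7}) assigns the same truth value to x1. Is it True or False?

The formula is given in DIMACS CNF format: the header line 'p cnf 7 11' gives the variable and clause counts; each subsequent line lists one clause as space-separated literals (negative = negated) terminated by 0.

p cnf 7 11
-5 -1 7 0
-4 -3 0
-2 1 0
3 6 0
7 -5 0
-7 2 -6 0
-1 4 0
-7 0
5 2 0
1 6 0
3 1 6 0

Suppose x1 = False.
Unit clause (¬x2) forces x2 = False.
Unit clause (¬x7) forces x7 = False.
Unit clause (¬x5) forces x5 = False.
Now (x5) is unsatisfied and unit — conflict.
So every satisfying assignment has x1 = True.

True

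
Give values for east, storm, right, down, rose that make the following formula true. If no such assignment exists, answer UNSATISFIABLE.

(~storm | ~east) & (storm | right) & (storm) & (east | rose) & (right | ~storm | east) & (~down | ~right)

(storm) alone gives storm = 1.
(~east) alone gives east = 0.
(rose) alone gives rose = 1.
(right) alone gives right = 1.
(~down) alone gives down = 0.
This assignment satisfies each clause.

east ↦ 0, storm ↦ 1, right ↦ 1, down ↦ 0, rose ↦ 1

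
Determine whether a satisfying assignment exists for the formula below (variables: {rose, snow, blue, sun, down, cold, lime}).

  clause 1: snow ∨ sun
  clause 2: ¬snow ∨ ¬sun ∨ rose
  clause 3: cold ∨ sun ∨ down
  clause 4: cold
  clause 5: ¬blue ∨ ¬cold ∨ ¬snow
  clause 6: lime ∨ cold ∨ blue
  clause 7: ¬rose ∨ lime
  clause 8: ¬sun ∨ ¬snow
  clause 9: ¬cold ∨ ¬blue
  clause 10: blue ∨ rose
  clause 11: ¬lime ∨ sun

Unit clause (cold) forces cold = True.
Unit clause (¬blue) forces blue = False.
Unit clause (rose) forces rose = True.
Unit clause (lime) forces lime = True.
Unit clause (sun) forces sun = True.
Unit clause (¬snow) forces snow = False.
Every clause is now satisfied; down is unconstrained.
A satisfying assignment: rose ↦ True, snow ↦ False, blue ↦ False, sun ↦ True, down ↦ False, cold ↦ True, lime ↦ True.

Satisfiable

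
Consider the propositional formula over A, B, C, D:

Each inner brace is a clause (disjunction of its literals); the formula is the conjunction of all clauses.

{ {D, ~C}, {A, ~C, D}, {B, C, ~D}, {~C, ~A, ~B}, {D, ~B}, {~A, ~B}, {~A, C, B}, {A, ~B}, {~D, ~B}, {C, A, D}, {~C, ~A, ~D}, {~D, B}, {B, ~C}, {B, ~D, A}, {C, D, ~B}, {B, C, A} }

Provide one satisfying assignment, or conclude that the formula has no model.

Try D = 1.
Unit clause (~B) forces B = 0.
That conflicts with the unit clause (B).
So D must be the other value — set D = 0.
Unit clause (~C) forces C = 0.
Unit clause (~B) forces B = 0.
Unit clause (~A) forces A = 0.
That conflicts with the unit clause (A).
Both values of D lead to a conflict.

UNSATISFIABLE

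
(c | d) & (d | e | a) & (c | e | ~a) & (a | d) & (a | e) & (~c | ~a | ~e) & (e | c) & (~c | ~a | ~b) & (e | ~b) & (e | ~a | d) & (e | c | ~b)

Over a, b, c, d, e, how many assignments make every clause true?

7

There are 2^5 = 32 truth assignments over (a, b, c, d, e).
Split on e. With e = 1, the clauses containing e are satisfied and ~e drops from the rest; 6 of the 2^4 = 16 assignments to the other variables satisfy what remains.
With e = 0, by the same count on the reduced clause set, 1 assignment works.
(One model: a=F, b=F, c=F, d=T, e=T.)
Total: 6 + 1 = 7.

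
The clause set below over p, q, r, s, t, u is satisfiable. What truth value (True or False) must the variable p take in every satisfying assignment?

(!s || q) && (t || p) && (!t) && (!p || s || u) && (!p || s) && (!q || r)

True

Suppose p = false.
Unit clause (t) forces t = true.
Now (!t) is unsatisfied and unit — conflict.
So every satisfying assignment has p = True.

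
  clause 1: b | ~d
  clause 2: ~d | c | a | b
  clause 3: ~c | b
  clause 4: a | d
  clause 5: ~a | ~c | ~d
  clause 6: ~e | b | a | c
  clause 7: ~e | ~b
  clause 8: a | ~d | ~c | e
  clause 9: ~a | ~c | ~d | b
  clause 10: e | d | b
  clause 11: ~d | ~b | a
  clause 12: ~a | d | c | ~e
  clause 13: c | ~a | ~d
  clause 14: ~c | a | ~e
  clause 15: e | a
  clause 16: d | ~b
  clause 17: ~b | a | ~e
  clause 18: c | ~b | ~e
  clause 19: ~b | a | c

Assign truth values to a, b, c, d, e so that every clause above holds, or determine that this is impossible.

Suppose b = 1.
Unit clause (~e) forces e = 0.
Unit clause (a) forces a = 1.
Unit clause (d) forces d = 1.
Unit clause (~c) forces c = 0.
That conflicts with the unit clause (c).
That branch fails; take b = 0 instead.
Unit clause (~d) forces d = 0.
Unit clause (~c) forces c = 0.
Unit clause (a) forces a = 1.
Unit clause (e) forces e = 1.
That conflicts with the unit clause (~e).
Neither b = 1 nor b = 0 works.

UNSATISFIABLE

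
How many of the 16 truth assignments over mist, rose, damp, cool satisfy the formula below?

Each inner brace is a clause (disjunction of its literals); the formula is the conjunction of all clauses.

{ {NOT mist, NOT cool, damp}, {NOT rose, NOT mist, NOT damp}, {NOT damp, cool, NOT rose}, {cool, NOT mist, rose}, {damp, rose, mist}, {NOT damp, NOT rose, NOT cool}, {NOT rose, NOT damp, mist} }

There are 2^4 = 16 truth assignments over (mist, rose, damp, cool).
Split on cool. With cool = true, the clauses containing cool are satisfied and NOT cool drops from the rest; 3 of the 2^3 = 8 assignments to the other variables satisfy what remains.
With cool = false, by the same count on the reduced clause set, 3 assignments work.
(One model: mist=F, rose=F, damp=T, cool=F.)
Total: 3 + 3 = 6.

6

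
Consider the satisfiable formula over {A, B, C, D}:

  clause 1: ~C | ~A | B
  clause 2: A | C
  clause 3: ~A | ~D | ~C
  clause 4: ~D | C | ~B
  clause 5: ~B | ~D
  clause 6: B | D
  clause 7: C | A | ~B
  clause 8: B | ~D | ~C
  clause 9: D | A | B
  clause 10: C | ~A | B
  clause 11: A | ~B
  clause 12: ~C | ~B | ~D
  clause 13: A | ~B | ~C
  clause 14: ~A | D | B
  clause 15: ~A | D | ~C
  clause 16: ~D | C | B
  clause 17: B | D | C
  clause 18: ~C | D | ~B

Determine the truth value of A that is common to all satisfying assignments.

Suppose A = 0.
The clause (C) is unit, so C = 1.
The clause (~B) is unit, so B = 0.
The clause (D) is unit, so D = 1.
Now (~D) is unsatisfied and unit — conflict.
So every satisfying assignment has A = True.

True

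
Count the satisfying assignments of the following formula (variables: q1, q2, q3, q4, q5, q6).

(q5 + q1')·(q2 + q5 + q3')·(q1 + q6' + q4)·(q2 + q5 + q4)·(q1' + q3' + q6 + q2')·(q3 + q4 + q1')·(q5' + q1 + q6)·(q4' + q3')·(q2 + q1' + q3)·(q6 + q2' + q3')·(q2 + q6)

10

There are 2^6 = 64 truth assignments over (q1, q2, q3, q4, q5, q6).
Split on q4. With q4 = 1, the clauses containing q4 are satisfied and q4' drops from the rest; 7 of the 2^5 = 32 assignments to the other variables satisfy what remains.
With q4 = 0, by the same count on the reduced clause set, 3 assignments work.
Total: 7 + 3 = 10.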